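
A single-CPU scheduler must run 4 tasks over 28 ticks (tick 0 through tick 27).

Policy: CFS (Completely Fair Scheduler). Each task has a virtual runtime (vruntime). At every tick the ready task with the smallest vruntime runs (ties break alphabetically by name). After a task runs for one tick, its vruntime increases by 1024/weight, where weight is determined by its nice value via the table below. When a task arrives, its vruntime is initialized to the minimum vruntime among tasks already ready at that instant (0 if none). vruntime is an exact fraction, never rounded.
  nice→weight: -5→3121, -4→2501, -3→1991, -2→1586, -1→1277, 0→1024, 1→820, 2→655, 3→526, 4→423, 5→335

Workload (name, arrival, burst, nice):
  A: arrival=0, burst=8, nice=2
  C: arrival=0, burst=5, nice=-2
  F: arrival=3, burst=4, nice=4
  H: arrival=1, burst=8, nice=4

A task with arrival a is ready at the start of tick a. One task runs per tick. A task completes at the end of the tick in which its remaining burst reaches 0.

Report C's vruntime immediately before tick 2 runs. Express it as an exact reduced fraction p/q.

t=0: vr[A=0 C=0] → run A
t=1: vr[A=1024/655 C=0 H=0] → run C
t=2: vr[A=1024/655 C=512/793 H=0] → run H
t=3: vr[A=1024/655 C=512/793 F=512/793 H=1024/423] → run C
t=4: vr[A=1024/655 C=1024/793 F=512/793 H=1024/423] → run F
t=5: vr[A=1024/655 C=1024/793 F=1028608/335439 H=1024/423] → run C
t=6: vr[A=1024/655 C=1536/793 F=1028608/335439 H=1024/423] → run A
t=7: vr[A=2048/655 C=1536/793 F=1028608/335439 H=1024/423] → run C
t=8: vr[A=2048/655 C=2048/793 F=1028608/335439 H=1024/423] → run H
t=9: vr[A=2048/655 C=2048/793 F=1028608/335439 H=2048/423] → run C
t=10: vr[A=2048/655 F=1028608/335439 H=2048/423] → run F
t=11: vr[A=2048/655 F=1840640/335439 H=2048/423] → run A
t=12: vr[A=3072/655 F=1840640/335439 H=2048/423] → run A
t=13: vr[A=4096/655 F=1840640/335439 H=2048/423] → run H
t=14: vr[A=4096/655 F=1840640/335439 H=1024/141] → run F
t=15: vr[A=4096/655 F=884224/111813 H=1024/141] → run A
t=16: vr[A=1024/131 F=884224/111813 H=1024/141] → run H
t=17: vr[A=1024/131 F=884224/111813 H=4096/423] → run A
t=18: vr[A=6144/655 F=884224/111813 H=4096/423] → run F
t=19: vr[A=6144/655 H=4096/423] → run A
t=20: vr[A=7168/655 H=4096/423] → run H
t=21: vr[A=7168/655 H=5120/423] → run A
t=22: vr[H=5120/423] → run H
t=23: vr[H=2048/141] → run H
t=24: vr[H=7168/423] → run H
t=25: (idle)
t=26: (idle)
t=27: (idle)

vruntime(C, start of tick 2) = 512/793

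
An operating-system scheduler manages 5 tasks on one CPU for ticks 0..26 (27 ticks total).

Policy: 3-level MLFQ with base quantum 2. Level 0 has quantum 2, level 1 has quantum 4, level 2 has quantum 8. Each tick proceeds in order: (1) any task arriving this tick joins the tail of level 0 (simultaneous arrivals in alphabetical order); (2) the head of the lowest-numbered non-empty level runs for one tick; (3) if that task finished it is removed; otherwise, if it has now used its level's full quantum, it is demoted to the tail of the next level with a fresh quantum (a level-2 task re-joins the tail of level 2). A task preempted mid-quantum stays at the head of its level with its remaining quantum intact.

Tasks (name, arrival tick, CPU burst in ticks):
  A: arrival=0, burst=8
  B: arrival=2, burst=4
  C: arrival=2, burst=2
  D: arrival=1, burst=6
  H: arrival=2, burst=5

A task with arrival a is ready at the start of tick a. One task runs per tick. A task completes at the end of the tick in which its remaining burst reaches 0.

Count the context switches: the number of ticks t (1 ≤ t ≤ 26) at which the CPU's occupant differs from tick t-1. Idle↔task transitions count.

t=0: L0/L1/L2 = A/-/- → run A
t=1: L0/L1/L2 = AD/-/- → run A
t=2: L0/L1/L2 = DBCH/A/- → run D
t=3: L0/L1/L2 = DBCH/A/- → run D
t=4: L0/L1/L2 = BCH/AD/- → run B
t=5: L0/L1/L2 = BCH/AD/- → run B
t=6: L0/L1/L2 = CH/ADB/- → run C
t=7: L0/L1/L2 = CH/ADB/- → run C
t=8: L0/L1/L2 = H/ADB/- → run H
t=9: L0/L1/L2 = H/ADB/- → run H
t=10: L0/L1/L2 = -/ADBH/- → run A
t=11: L0/L1/L2 = -/ADBH/- → run A
t=12: L0/L1/L2 = -/ADBH/- → run A
t=13: L0/L1/L2 = -/ADBH/- → run A
t=14: L0/L1/L2 = -/DBH/A → run D
t=15: L0/L1/L2 = -/DBH/A → run D
t=16: L0/L1/L2 = -/DBH/A → run D
t=17: L0/L1/L2 = -/DBH/A → run D
t=18: L0/L1/L2 = -/BH/A → run B
t=19: L0/L1/L2 = -/BH/A → run B
t=20: L0/L1/L2 = -/H/A → run H
t=21: L0/L1/L2 = -/H/A → run H
t=22: L0/L1/L2 = -/H/A → run H
t=23: L0/L1/L2 = -/-/A → run A
t=24: L0/L1/L2 = -/-/A → run A
t=25: (idle)
t=26: (idle)

context switches = 10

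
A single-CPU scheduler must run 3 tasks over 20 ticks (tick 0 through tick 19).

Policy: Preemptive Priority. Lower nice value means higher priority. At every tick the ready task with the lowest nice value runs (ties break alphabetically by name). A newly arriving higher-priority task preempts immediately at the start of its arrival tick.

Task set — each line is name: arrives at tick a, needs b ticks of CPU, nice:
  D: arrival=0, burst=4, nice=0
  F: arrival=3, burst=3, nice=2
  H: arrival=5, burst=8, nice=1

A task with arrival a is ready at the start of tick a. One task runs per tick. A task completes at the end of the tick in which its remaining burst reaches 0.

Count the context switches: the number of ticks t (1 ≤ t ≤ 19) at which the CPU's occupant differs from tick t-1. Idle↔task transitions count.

context switches = 4

t=0: ready={D} → run D
t=1: ready={D} → run D
t=2: ready={D} → run D
t=3: ready={D,F} → run D
t=4: ready={F} → run F
t=5: ready={F,H} → run H
t=6: ready={F,H} → run H
t=7: ready={F,H} → run H
t=8: ready={F,H} → run H
t=9: ready={F,H} → run H
t=10: ready={F,H} → run H
t=11: ready={F,H} → run H
t=12: ready={F,H} → run H
t=13: ready={F} → run F
t=14: ready={F} → run F
t=15: (idle)
t=16: (idle)
t=17: (idle)
t=18: (idle)
t=19: (idle)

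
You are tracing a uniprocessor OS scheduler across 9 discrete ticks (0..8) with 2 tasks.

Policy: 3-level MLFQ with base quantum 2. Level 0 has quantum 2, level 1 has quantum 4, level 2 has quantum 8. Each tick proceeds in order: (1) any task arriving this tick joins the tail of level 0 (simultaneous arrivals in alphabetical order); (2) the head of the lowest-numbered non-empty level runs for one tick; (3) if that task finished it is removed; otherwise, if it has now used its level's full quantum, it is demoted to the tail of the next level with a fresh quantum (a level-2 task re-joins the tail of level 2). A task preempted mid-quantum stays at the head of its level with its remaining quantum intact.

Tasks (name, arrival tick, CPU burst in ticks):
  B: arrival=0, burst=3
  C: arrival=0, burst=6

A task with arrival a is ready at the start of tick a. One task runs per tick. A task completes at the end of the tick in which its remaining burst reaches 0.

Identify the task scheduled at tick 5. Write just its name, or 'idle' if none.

t=0: L0/L1/L2 = BC/-/- → run B
t=1: L0/L1/L2 = BC/-/- → run B
t=2: L0/L1/L2 = C/B/- → run C
t=3: L0/L1/L2 = C/B/- → run C
t=4: L0/L1/L2 = -/BC/- → run B
t=5: L0/L1/L2 = -/C/- → run C
t=6: L0/L1/L2 = -/C/- → run C
t=7: L0/L1/L2 = -/C/- → run C
t=8: L0/L1/L2 = -/C/- → run C

running at tick 5 = C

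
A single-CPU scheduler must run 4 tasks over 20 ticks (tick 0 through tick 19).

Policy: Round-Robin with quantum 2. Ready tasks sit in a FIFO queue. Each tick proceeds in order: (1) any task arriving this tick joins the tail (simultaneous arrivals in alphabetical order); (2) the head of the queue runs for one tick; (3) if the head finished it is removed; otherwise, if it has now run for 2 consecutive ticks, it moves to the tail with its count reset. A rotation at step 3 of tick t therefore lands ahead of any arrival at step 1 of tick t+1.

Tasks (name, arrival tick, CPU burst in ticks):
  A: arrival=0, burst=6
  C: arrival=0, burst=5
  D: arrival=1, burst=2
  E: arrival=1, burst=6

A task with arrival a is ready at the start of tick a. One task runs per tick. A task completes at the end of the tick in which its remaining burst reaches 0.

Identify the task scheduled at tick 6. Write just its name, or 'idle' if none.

t=0: queue=[A,C] q_used=0 → run A
t=1: queue=[A,C,D,E] q_used=1 → run A
t=2: queue=[C,D,E,A] q_used=0 → run C
t=3: queue=[C,D,E,A] q_used=1 → run C
t=4: queue=[D,E,A,C] q_used=0 → run D
t=5: queue=[D,E,A,C] q_used=1 → run D
t=6: queue=[E,A,C] q_used=0 → run E
t=7: queue=[E,A,C] q_used=1 → run E
t=8: queue=[A,C,E] q_used=0 → run A
t=9: queue=[A,C,E] q_used=1 → run A
t=10: queue=[C,E,A] q_used=0 → run C
t=11: queue=[C,E,A] q_used=1 → run C
t=12: queue=[E,A,C] q_used=0 → run E
t=13: queue=[E,A,C] q_used=1 → run E
t=14: queue=[A,C,E] q_used=0 → run A
t=15: queue=[A,C,E] q_used=1 → run A
t=16: queue=[C,E] q_used=0 → run C
t=17: queue=[E] q_used=0 → run E
t=18: queue=[E] q_used=1 → run E
t=19: (idle)

running at tick 6 = E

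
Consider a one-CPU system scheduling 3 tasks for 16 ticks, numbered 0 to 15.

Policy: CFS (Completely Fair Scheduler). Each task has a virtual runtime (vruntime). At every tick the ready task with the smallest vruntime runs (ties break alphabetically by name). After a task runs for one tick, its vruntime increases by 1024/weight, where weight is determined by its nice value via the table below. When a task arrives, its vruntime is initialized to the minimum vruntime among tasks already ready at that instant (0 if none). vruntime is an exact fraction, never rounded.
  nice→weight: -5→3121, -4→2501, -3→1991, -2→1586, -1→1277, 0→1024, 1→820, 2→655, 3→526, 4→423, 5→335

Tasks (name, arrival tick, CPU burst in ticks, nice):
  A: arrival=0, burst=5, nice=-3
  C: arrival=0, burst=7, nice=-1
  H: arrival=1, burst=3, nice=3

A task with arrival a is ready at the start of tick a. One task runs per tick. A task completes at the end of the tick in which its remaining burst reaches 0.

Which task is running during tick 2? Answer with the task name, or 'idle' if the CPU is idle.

t=0: vr[A=0 C=0] → run A
t=1: vr[A=1024/1991 C=0 H=0] → run C
t=2: vr[A=1024/1991 C=1024/1277 H=0] → run H
t=3: vr[A=1024/1991 C=1024/1277 H=512/263] → run A
t=4: vr[A=2048/1991 C=1024/1277 H=512/263] → run C
t=5: vr[A=2048/1991 C=2048/1277 H=512/263] → run A
t=6: vr[A=3072/1991 C=2048/1277 H=512/263] → run A
t=7: vr[A=4096/1991 C=2048/1277 H=512/263] → run C
t=8: vr[A=4096/1991 C=3072/1277 H=512/263] → run H
t=9: vr[A=4096/1991 C=3072/1277 H=1024/263] → run A
t=10: vr[C=3072/1277 H=1024/263] → run C
t=11: vr[C=4096/1277 H=1024/263] → run C
t=12: vr[C=5120/1277 H=1024/263] → run H
t=13: vr[C=5120/1277] → run C
t=14: vr[C=6144/1277] → run C
t=15: (idle)

running at tick 2 = H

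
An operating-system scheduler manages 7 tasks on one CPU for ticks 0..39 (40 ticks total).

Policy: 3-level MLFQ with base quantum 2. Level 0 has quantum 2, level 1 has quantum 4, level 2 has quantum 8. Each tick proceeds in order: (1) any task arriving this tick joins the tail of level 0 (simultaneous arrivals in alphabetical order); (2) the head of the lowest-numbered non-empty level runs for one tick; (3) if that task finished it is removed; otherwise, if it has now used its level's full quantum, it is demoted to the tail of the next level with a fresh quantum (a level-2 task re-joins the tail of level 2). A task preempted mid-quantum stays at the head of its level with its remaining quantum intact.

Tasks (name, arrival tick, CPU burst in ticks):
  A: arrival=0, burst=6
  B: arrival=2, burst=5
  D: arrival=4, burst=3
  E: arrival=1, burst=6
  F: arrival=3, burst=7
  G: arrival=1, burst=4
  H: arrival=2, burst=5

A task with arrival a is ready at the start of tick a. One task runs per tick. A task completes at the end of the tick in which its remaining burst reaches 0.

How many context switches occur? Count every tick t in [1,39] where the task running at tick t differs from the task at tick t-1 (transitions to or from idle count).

context switches = 15

t=0: L0/L1/L2 = A/-/- → run A
t=1: L0/L1/L2 = AEG/-/- → run A
t=2: L0/L1/L2 = EGBH/A/- → run E
t=3: L0/L1/L2 = EGBHF/A/- → run E
t=4: L0/L1/L2 = GBHFD/AE/- → run G
t=5: L0/L1/L2 = GBHFD/AE/- → run G
t=6: L0/L1/L2 = BHFD/AEG/- → run B
t=7: L0/L1/L2 = BHFD/AEG/- → run B
t=8: L0/L1/L2 = HFD/AEGB/- → run H
t=9: L0/L1/L2 = HFD/AEGB/- → run H
t=10: L0/L1/L2 = FD/AEGBH/- → run F
t=11: L0/L1/L2 = FD/AEGBH/- → run F
t=12: L0/L1/L2 = D/AEGBHF/- → run D
t=13: L0/L1/L2 = D/AEGBHF/- → run D
t=14: L0/L1/L2 = -/AEGBHFD/- → run A
t=15: L0/L1/L2 = -/AEGBHFD/- → run A
t=16: L0/L1/L2 = -/AEGBHFD/- → run A
t=17: L0/L1/L2 = -/AEGBHFD/- → run A
t=18: L0/L1/L2 = -/EGBHFD/- → run E
t=19: L0/L1/L2 = -/EGBHFD/- → run E
t=20: L0/L1/L2 = -/EGBHFD/- → run E
t=21: L0/L1/L2 = -/EGBHFD/- → run E
t=22: L0/L1/L2 = -/GBHFD/- → run G
t=23: L0/L1/L2 = -/GBHFD/- → run G
t=24: L0/L1/L2 = -/BHFD/- → run B
t=25: L0/L1/L2 = -/BHFD/- → run B
t=26: L0/L1/L2 = -/BHFD/- → run B
t=27: L0/L1/L2 = -/HFD/- → run H
t=28: L0/L1/L2 = -/HFD/- → run H
t=29: L0/L1/L2 = -/HFD/- → run H
t=30: L0/L1/L2 = -/FD/- → run F
t=31: L0/L1/L2 = -/FD/- → run F
t=32: L0/L1/L2 = -/FD/- → run F
t=33: L0/L1/L2 = -/FD/- → run F
t=34: L0/L1/L2 = -/D/F → run D
t=35: L0/L1/L2 = -/-/F → run F
t=36: (idle)
t=37: (idle)
t=38: (idle)
t=39: (idle)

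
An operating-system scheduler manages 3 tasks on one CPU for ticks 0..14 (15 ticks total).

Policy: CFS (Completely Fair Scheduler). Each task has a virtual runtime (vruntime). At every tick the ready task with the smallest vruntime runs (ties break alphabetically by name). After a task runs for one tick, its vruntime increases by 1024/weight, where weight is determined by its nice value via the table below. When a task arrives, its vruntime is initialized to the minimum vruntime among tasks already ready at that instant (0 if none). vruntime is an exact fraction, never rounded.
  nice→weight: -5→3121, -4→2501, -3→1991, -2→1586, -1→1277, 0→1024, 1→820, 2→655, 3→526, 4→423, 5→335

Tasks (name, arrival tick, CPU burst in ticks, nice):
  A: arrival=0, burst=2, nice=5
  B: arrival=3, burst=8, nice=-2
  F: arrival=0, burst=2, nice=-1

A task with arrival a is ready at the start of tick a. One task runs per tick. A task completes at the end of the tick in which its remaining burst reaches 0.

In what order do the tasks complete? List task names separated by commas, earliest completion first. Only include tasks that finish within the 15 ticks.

completion order = F, A, B

t=0: vr[A=0 F=0] → run A
t=1: vr[A=1024/335 F=0] → run F
t=2: vr[A=1024/335 F=1024/1277] → run F
t=3: vr[A=1024/335 B=1024/335] → run A
t=4: vr[B=1024/335] → run B
t=5: vr[B=983552/265655] → run B
t=6: vr[B=1155072/265655] → run B
t=7: vr[B=1326592/265655] → run B
t=8: vr[B=1498112/265655] → run B
t=9: vr[B=1669632/265655] → run B
t=10: vr[B=1841152/265655] → run B
t=11: vr[B=2012672/265655] → run B
t=12: (idle)
t=13: (idle)
t=14: (idle)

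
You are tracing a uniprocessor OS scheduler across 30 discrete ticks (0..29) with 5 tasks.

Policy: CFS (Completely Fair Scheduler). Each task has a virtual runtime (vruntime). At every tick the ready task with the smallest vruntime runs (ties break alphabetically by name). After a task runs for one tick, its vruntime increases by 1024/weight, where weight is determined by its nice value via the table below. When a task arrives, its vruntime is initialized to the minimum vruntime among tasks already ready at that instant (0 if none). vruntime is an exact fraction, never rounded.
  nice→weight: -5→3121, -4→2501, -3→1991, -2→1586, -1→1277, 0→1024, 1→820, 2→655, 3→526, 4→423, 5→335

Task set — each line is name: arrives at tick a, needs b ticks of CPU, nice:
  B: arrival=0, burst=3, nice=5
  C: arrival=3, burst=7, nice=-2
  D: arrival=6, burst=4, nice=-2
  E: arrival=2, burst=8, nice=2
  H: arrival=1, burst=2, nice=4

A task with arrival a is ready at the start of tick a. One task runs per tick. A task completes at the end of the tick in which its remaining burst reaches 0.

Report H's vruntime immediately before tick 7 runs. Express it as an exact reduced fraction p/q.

t=0: vr[B=0] → run B
t=1: vr[B=1024/335 H=1024/335] → run B
t=2: vr[B=2048/335 E=1024/335 H=1024/335] → run E
t=3: vr[B=2048/335 C=1024/335 E=202752/43885 H=1024/335] → run C
t=4: vr[B=2048/335 C=983552/265655 E=202752/43885 H=1024/335] → run H
t=5: vr[B=2048/335 C=983552/265655 E=202752/43885 H=776192/141705] → run C
t=6: vr[B=2048/335 C=1155072/265655 D=1155072/265655 E=202752/43885 H=776192/141705] → run C
t=7: vr[B=2048/335 C=1326592/265655 D=1155072/265655 E=202752/43885 H=776192/141705] → run D
t=8: vr[B=2048/335 C=1326592/265655 D=1326592/265655 E=202752/43885 H=776192/141705] → run E
t=9: vr[B=2048/335 C=1326592/265655 D=1326592/265655 E=54272/8777 H=776192/141705] → run C
t=10: vr[B=2048/335 C=1498112/265655 D=1326592/265655 E=54272/8777 H=776192/141705] → run D
t=11: vr[B=2048/335 C=1498112/265655 D=1498112/265655 E=54272/8777 H=776192/141705] → run H
t=12: vr[B=2048/335 C=1498112/265655 D=1498112/265655 E=54272/8777] → run C
t=13: vr[B=2048/335 C=1669632/265655 D=1498112/265655 E=54272/8777] → run D
t=14: vr[B=2048/335 C=1669632/265655 D=1669632/265655 E=54272/8777] → run B
t=15: vr[C=1669632/265655 D=1669632/265655 E=54272/8777] → run E
t=16: vr[C=1669632/265655 D=1669632/265655 E=339968/43885] → run C
t=17: vr[C=1841152/265655 D=1669632/265655 E=339968/43885] → run D
t=18: vr[C=1841152/265655 E=339968/43885] → run C
t=19: vr[E=339968/43885] → run E
t=20: vr[E=408576/43885] → run E
t=21: vr[E=477184/43885] → run E
t=22: vr[E=545792/43885] → run E
t=23: vr[E=122880/8777] → run E
t=24: (idle)
t=25: (idle)
t=26: (idle)
t=27: (idle)
t=28: (idle)
t=29: (idle)

vruntime(H, start of tick 7) = 776192/141705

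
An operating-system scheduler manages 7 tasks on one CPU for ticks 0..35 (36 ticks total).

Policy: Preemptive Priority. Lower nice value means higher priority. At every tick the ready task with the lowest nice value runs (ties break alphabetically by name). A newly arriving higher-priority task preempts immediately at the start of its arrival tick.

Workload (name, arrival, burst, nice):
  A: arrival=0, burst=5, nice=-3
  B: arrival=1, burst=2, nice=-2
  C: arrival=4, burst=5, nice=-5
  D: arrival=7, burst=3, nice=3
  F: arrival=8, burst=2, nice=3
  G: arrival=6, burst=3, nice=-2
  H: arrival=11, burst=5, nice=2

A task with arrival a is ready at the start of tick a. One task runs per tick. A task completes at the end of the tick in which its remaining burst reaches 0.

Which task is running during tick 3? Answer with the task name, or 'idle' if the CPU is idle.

running at tick 3 = A

t=0: ready={A} → run A
t=1: ready={A,B} → run A
t=2: ready={A,B} → run A
t=3: ready={A,B} → run A
t=4: ready={A,B,C} → run C
t=5: ready={A,B,C} → run C
t=6: ready={A,B,C,G} → run C
t=7: ready={A,B,C,D,G} → run C
t=8: ready={A,B,C,D,F,G} → run C
t=9: ready={A,B,D,F,G} → run A
t=10: ready={B,D,F,G} → run B
t=11: ready={B,D,F,G,H} → run B
t=12: ready={D,F,G,H} → run G
t=13: ready={D,F,G,H} → run G
t=14: ready={D,F,G,H} → run G
t=15: ready={D,F,H} → run H
t=16: ready={D,F,H} → run H
t=17: ready={D,F,H} → run H
t=18: ready={D,F,H} → run H
t=19: ready={D,F,H} → run H
t=20: ready={D,F} → run D
t=21: ready={D,F} → run D
t=22: ready={D,F} → run D
t=23: ready={F} → run F
t=24: ready={F} → run F
t=25: (idle)
t=26: (idle)
t=27: (idle)
t=28: (idle)
t=29: (idle)
t=30: (idle)
t=31: (idle)
t=32: (idle)
t=33: (idle)
t=34: (idle)
t=35: (idle)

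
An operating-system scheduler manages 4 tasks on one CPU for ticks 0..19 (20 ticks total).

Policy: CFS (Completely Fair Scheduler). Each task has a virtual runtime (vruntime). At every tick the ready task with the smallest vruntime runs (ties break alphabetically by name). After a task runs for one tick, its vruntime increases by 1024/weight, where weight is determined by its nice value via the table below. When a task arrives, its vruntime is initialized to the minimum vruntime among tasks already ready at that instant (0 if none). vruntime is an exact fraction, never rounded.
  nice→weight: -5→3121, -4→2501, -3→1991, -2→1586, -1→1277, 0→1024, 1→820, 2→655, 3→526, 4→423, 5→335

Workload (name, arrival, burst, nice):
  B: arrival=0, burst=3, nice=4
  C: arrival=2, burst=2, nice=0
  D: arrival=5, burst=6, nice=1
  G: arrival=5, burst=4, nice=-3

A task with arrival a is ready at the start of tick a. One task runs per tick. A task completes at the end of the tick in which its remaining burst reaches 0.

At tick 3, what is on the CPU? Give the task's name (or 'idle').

t=0: vr[B=0] → run B
t=1: vr[B=1024/423] → run B
t=2: vr[B=2048/423 C=2048/423] → run B
t=3: vr[C=2048/423] → run C
t=4: vr[C=2471/423] → run C
t=5: vr[D=0 G=0] → run D
t=6: vr[D=256/205 G=0] → run G
t=7: vr[D=256/205 G=1024/1991] → run G
t=8: vr[D=256/205 G=2048/1991] → run G
t=9: vr[D=256/205 G=3072/1991] → run D
t=10: vr[D=512/205 G=3072/1991] → run G
t=11: vr[D=512/205] → run D
t=12: vr[D=768/205] → run D
t=13: vr[D=1024/205] → run D
t=14: vr[D=256/41] → run D
t=15: (idle)
t=16: (idle)
t=17: (idle)
t=18: (idle)
t=19: (idle)

running at tick 3 = C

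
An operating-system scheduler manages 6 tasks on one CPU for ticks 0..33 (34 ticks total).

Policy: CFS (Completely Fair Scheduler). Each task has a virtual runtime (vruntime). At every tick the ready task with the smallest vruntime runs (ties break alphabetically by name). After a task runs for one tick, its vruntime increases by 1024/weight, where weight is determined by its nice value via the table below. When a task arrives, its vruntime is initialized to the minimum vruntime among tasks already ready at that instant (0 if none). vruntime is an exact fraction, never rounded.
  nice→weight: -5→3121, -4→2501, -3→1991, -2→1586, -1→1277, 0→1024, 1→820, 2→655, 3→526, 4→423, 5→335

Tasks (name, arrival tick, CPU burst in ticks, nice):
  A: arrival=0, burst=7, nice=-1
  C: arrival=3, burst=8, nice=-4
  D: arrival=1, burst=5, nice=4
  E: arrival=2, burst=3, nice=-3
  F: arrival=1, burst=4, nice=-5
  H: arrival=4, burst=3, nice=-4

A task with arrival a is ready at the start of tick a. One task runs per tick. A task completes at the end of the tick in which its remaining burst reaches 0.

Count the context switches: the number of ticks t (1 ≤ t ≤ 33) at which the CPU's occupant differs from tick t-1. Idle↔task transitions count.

context switches = 24

t=0: vr[A=0] → run A
t=1: vr[A=1024/1277 D=1024/1277 F=1024/1277] → run A
t=2: vr[A=2048/1277 D=1024/1277 E=1024/1277 F=1024/1277] → run D
t=3: vr[A=2048/1277 C=1024/1277 D=1740800/540171 E=1024/1277 F=1024/1277] → run C
t=4: vr[A=2048/1277 C=3868672/3193777 D=1740800/540171 E=1024/1277 F=1024/1277 H=1024/1277] → run E
t=5: vr[A=2048/1277 C=3868672/3193777 D=1740800/540171 E=3346432/2542507 F=1024/1277 H=1024/1277] → run F
t=6: vr[A=2048/1277 C=3868672/3193777 D=1740800/540171 E=3346432/2542507 F=4503552/3985517 H=1024/1277] → run H
t=7: vr[A=2048/1277 C=3868672/3193777 D=1740800/540171 E=3346432/2542507 F=4503552/3985517 H=3868672/3193777] → run F
t=8: vr[A=2048/1277 C=3868672/3193777 D=1740800/540171 E=3346432/2542507 F=5811200/3985517 H=3868672/3193777] → run C
t=9: vr[A=2048/1277 C=5176320/3193777 D=1740800/540171 E=3346432/2542507 F=5811200/3985517 H=3868672/3193777] → run H
t=10: vr[A=2048/1277 C=5176320/3193777 D=1740800/540171 E=3346432/2542507 F=5811200/3985517 H=5176320/3193777] → run E
t=11: vr[A=2048/1277 C=5176320/3193777 D=1740800/540171 E=4654080/2542507 F=5811200/3985517 H=5176320/3193777] → run F
t=12: vr[A=2048/1277 C=5176320/3193777 D=1740800/540171 E=4654080/2542507 F=7118848/3985517 H=5176320/3193777] → run A
t=13: vr[A=3072/1277 C=5176320/3193777 D=1740800/540171 E=4654080/2542507 F=7118848/3985517 H=5176320/3193777] → run C
t=14: vr[A=3072/1277 C=6483968/3193777 D=1740800/540171 E=4654080/2542507 F=7118848/3985517 H=5176320/3193777] → run H
t=15: vr[A=3072/1277 C=6483968/3193777 D=1740800/540171 E=4654080/2542507 F=7118848/3985517] → run F
t=16: vr[A=3072/1277 C=6483968/3193777 D=1740800/540171 E=4654080/2542507] → run E
t=17: vr[A=3072/1277 C=6483968/3193777 D=1740800/540171] → run C
t=18: vr[A=3072/1277 C=7791616/3193777 D=1740800/540171] → run A
t=19: vr[A=4096/1277 C=7791616/3193777 D=1740800/540171] → run C
t=20: vr[A=4096/1277 C=9099264/3193777 D=1740800/540171] → run C
t=21: vr[A=4096/1277 C=10406912/3193777 D=1740800/540171] → run A
t=22: vr[A=5120/1277 C=10406912/3193777 D=1740800/540171] → run D
t=23: vr[A=5120/1277 C=10406912/3193777 D=3048448/540171] → run C
t=24: vr[A=5120/1277 C=11714560/3193777 D=3048448/540171] → run C
t=25: vr[A=5120/1277 D=3048448/540171] → run A
t=26: vr[A=6144/1277 D=3048448/540171] → run A
t=27: vr[D=3048448/540171] → run D
t=28: vr[D=1452032/180057] → run D
t=29: vr[D=5663744/540171] → run D
t=30: (idle)
t=31: (idle)
t=32: (idle)
t=33: (idle)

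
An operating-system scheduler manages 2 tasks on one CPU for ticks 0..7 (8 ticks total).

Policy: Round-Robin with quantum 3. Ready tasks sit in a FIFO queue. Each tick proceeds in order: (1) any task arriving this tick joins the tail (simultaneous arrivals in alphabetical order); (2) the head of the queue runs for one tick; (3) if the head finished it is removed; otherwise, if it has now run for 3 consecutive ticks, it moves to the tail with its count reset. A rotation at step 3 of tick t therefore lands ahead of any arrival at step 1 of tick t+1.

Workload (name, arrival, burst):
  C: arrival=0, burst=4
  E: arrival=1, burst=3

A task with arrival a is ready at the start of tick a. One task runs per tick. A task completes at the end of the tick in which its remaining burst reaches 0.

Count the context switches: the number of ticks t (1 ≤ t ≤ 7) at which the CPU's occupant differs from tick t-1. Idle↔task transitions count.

t=0: queue=[C] q_used=0 → run C
t=1: queue=[C,E] q_used=1 → run C
t=2: queue=[C,E] q_used=2 → run C
t=3: queue=[E,C] q_used=0 → run E
t=4: queue=[E,C] q_used=1 → run E
t=5: queue=[E,C] q_used=2 → run E
t=6: queue=[C] q_used=0 → run C
t=7: (idle)

context switches = 3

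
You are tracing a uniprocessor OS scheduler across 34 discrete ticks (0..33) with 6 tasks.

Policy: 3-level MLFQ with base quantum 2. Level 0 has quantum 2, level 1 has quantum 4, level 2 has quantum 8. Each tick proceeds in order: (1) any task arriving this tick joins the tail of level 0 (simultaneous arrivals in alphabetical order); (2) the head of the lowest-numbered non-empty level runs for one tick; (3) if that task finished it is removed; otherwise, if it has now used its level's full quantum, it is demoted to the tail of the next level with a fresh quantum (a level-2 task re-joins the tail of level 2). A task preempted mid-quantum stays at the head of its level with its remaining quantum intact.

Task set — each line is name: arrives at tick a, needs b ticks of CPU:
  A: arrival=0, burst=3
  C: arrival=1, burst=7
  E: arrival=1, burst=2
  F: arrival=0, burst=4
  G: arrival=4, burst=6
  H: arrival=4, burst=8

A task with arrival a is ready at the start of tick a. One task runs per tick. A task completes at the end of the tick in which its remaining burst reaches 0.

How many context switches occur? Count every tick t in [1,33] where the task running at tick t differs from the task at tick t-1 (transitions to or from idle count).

context switches = 13

t=0: L0/L1/L2 = AF/-/- → run A
t=1: L0/L1/L2 = AFCE/-/- → run A
t=2: L0/L1/L2 = FCE/A/- → run F
t=3: L0/L1/L2 = FCE/A/- → run F
t=4: L0/L1/L2 = CEGH/AF/- → run C
t=5: L0/L1/L2 = CEGH/AF/- → run C
t=6: L0/L1/L2 = EGH/AFC/- → run E
t=7: L0/L1/L2 = EGH/AFC/- → run E
t=8: L0/L1/L2 = GH/AFC/- → run G
t=9: L0/L1/L2 = GH/AFC/- → run G
t=10: L0/L1/L2 = H/AFCG/- → run H
t=11: L0/L1/L2 = H/AFCG/- → run H
t=12: L0/L1/L2 = -/AFCGH/- → run A
t=13: L0/L1/L2 = -/FCGH/- → run F
t=14: L0/L1/L2 = -/FCGH/- → run F
t=15: L0/L1/L2 = -/CGH/- → run C
t=16: L0/L1/L2 = -/CGH/- → run C
t=17: L0/L1/L2 = -/CGH/- → run C
t=18: L0/L1/L2 = -/CGH/- → run C
t=19: L0/L1/L2 = -/GH/C → run G
t=20: L0/L1/L2 = -/GH/C → run G
t=21: L0/L1/L2 = -/GH/C → run G
t=22: L0/L1/L2 = -/GH/C → run G
t=23: L0/L1/L2 = -/H/C → run H
t=24: L0/L1/L2 = -/H/C → run H
t=25: L0/L1/L2 = -/H/C → run H
t=26: L0/L1/L2 = -/H/C → run H
t=27: L0/L1/L2 = -/-/CH → run C
t=28: L0/L1/L2 = -/-/H → run H
t=29: L0/L1/L2 = -/-/H → run H
t=30: (idle)
t=31: (idle)
t=32: (idle)
t=33: (idle)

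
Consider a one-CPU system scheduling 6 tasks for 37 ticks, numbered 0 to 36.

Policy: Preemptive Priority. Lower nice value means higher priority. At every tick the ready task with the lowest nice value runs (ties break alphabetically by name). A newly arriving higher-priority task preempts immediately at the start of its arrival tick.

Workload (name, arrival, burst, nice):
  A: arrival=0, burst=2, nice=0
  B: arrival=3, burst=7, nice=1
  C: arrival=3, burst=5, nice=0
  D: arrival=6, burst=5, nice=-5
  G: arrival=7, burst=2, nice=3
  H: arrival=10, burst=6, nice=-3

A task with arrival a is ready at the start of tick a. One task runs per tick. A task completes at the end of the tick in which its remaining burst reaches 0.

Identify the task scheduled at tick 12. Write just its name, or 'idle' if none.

running at tick 12 = H

t=0: ready={A} → run A
t=1: ready={A} → run A
t=2: (idle)
t=3: ready={B,C} → run C
t=4: ready={B,C} → run C
t=5: ready={B,C} → run C
t=6: ready={B,C,D} → run D
t=7: ready={B,C,D,G} → run D
t=8: ready={B,C,D,G} → run D
t=9: ready={B,C,D,G} → run D
t=10: ready={B,C,D,G,H} → run D
t=11: ready={B,C,G,H} → run H
t=12: ready={B,C,G,H} → run H
t=13: ready={B,C,G,H} → run H
t=14: ready={B,C,G,H} → run H
t=15: ready={B,C,G,H} → run H
t=16: ready={B,C,G,H} → run H
t=17: ready={B,C,G} → run C
t=18: ready={B,C,G} → run C
t=19: ready={B,G} → run B
t=20: ready={B,G} → run B
t=21: ready={B,G} → run B
t=22: ready={B,G} → run B
t=23: ready={B,G} → run B
t=24: ready={B,G} → run B
t=25: ready={B,G} → run B
t=26: ready={G} → run G
t=27: ready={G} → run G
t=28: (idle)
t=29: (idle)
t=30: (idle)
t=31: (idle)
t=32: (idle)
t=33: (idle)
t=34: (idle)
t=35: (idle)
t=36: (idle)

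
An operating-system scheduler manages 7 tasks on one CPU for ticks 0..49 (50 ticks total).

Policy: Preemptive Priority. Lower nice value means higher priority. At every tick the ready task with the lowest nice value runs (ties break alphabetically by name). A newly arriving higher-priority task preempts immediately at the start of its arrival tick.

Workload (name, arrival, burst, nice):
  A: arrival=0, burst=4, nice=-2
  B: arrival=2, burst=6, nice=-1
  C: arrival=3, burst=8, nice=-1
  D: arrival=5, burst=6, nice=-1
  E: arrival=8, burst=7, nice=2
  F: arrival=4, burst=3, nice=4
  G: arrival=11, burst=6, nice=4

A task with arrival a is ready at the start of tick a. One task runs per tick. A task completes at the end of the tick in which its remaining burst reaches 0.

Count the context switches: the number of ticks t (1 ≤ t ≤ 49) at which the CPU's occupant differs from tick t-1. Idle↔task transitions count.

context switches = 7

t=0: ready={A} → run A
t=1: ready={A} → run A
t=2: ready={A,B} → run A
t=3: ready={A,B,C} → run A
t=4: ready={B,C,F} → run B
t=5: ready={B,C,D,F} → run B
t=6: ready={B,C,D,F} → run B
t=7: ready={B,C,D,F} → run B
t=8: ready={B,C,D,E,F} → run B
t=9: ready={B,C,D,E,F} → run B
t=10: ready={C,D,E,F} → run C
t=11: ready={C,D,E,F,G} → run C
t=12: ready={C,D,E,F,G} → run C
t=13: ready={C,D,E,F,G} → run C
t=14: ready={C,D,E,F,G} → run C
t=15: ready={C,D,E,F,G} → run C
t=16: ready={C,D,E,F,G} → run C
t=17: ready={C,D,E,F,G} → run C
t=18: ready={D,E,F,G} → run D
t=19: ready={D,E,F,G} → run D
t=20: ready={D,E,F,G} → run D
t=21: ready={D,E,F,G} → run D
t=22: ready={D,E,F,G} → run D
t=23: ready={D,E,F,G} → run D
t=24: ready={E,F,G} → run E
t=25: ready={E,F,G} → run E
t=26: ready={E,F,G} → run E
t=27: ready={E,F,G} → run E
t=28: ready={E,F,G} → run E
t=29: ready={E,F,G} → run E
t=30: ready={E,F,G} → run E
t=31: ready={F,G} → run F
t=32: ready={F,G} → run F
t=33: ready={F,G} → run F
t=34: ready={G} → run G
t=35: ready={G} → run G
t=36: ready={G} → run G
t=37: ready={G} → run G
t=38: ready={G} → run G
t=39: ready={G} → run G
t=40: (idle)
t=41: (idle)
t=42: (idle)
t=43: (idle)
t=44: (idle)
t=45: (idle)
t=46: (idle)
t=47: (idle)
t=48: (idle)
t=49: (idle)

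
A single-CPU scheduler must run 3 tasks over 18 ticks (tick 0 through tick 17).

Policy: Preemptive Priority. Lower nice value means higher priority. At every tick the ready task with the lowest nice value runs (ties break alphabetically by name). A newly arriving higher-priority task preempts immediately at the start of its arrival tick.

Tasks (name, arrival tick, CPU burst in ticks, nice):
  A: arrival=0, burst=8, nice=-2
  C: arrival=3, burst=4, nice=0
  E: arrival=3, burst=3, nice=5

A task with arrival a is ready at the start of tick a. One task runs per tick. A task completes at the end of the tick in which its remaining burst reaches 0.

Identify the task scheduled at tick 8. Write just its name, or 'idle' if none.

t=0: ready={A} → run A
t=1: ready={A} → run A
t=2: ready={A} → run A
t=3: ready={A,C,E} → run A
t=4: ready={A,C,E} → run A
t=5: ready={A,C,E} → run A
t=6: ready={A,C,E} → run A
t=7: ready={A,C,E} → run A
t=8: ready={C,E} → run C
t=9: ready={C,E} → run C
t=10: ready={C,E} → run C
t=11: ready={C,E} → run C
t=12: ready={E} → run E
t=13: ready={E} → run E
t=14: ready={E} → run E
t=15: (idle)
t=16: (idle)
t=17: (idle)

running at tick 8 = C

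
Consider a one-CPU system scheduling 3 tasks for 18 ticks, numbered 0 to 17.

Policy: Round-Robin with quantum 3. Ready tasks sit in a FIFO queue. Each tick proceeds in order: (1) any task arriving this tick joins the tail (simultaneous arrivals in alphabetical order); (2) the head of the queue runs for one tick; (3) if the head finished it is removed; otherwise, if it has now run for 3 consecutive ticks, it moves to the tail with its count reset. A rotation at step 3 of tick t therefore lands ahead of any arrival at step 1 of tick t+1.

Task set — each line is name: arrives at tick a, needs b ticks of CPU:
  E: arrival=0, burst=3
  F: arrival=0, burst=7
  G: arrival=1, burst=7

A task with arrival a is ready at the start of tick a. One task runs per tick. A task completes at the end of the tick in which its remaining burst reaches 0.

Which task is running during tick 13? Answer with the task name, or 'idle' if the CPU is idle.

running at tick 13 = G

t=0: queue=[E,F] q_used=0 → run E
t=1: queue=[E,F,G] q_used=1 → run E
t=2: queue=[E,F,G] q_used=2 → run E
t=3: queue=[F,G] q_used=0 → run F
t=4: queue=[F,G] q_used=1 → run F
t=5: queue=[F,G] q_used=2 → run F
t=6: queue=[G,F] q_used=0 → run G
t=7: queue=[G,F] q_used=1 → run G
t=8: queue=[G,F] q_used=2 → run G
t=9: queue=[F,G] q_used=0 → run F
t=10: queue=[F,G] q_used=1 → run F
t=11: queue=[F,G] q_used=2 → run F
t=12: queue=[G,F] q_used=0 → run G
t=13: queue=[G,F] q_used=1 → run G
t=14: queue=[G,F] q_used=2 → run G
t=15: queue=[F,G] q_used=0 → run F
t=16: queue=[G] q_used=0 → run G
t=17: (idle)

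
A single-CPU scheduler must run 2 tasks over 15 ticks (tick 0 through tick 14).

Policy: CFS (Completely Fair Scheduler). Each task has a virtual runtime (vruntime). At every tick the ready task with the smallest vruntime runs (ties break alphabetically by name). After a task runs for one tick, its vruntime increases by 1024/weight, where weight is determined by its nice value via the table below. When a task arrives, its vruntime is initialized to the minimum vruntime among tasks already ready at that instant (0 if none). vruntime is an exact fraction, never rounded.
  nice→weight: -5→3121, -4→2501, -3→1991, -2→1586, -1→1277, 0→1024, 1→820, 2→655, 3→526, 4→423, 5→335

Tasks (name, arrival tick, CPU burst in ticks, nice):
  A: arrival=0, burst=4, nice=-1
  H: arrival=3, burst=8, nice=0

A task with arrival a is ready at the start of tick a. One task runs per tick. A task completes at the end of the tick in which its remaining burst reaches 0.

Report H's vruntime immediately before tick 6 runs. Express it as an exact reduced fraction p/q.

vruntime(H, start of tick 6) = 5626/1277

t=0: vr[A=0] → run A
t=1: vr[A=1024/1277] → run A
t=2: vr[A=2048/1277] → run A
t=3: vr[A=3072/1277 H=3072/1277] → run A
t=4: vr[H=3072/1277] → run H
t=5: vr[H=4349/1277] → run H
t=6: vr[H=5626/1277] → run H
t=7: vr[H=6903/1277] → run H
t=8: vr[H=8180/1277] → run H
t=9: vr[H=9457/1277] → run H
t=10: vr[H=10734/1277] → run H
t=11: vr[H=12011/1277] → run H
t=12: (idle)
t=13: (idle)
t=14: (idle)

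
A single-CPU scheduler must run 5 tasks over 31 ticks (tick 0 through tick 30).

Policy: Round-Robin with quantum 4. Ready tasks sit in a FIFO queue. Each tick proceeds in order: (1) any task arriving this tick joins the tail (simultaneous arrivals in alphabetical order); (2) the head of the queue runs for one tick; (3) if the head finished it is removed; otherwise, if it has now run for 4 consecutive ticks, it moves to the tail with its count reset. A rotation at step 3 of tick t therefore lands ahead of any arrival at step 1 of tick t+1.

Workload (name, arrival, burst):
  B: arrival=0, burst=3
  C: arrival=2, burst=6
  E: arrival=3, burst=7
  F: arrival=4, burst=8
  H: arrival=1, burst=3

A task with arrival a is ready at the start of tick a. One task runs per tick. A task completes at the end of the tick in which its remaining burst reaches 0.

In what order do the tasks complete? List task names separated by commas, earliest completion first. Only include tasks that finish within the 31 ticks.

completion order = B, H, C, E, F

t=0: queue=[B] q_used=0 → run B
t=1: queue=[B,H] q_used=1 → run B
t=2: queue=[B,H,C] q_used=2 → run B
t=3: queue=[H,C,E] q_used=0 → run H
t=4: queue=[H,C,E,F] q_used=1 → run H
t=5: queue=[H,C,E,F] q_used=2 → run H
t=6: queue=[C,E,F] q_used=0 → run C
t=7: queue=[C,E,F] q_used=1 → run C
t=8: queue=[C,E,F] q_used=2 → run C
t=9: queue=[C,E,F] q_used=3 → run C
t=10: queue=[E,F,C] q_used=0 → run E
t=11: queue=[E,F,C] q_used=1 → run E
t=12: queue=[E,F,C] q_used=2 → run E
t=13: queue=[E,F,C] q_used=3 → run E
t=14: queue=[F,C,E] q_used=0 → run F
t=15: queue=[F,C,E] q_used=1 → run F
t=16: queue=[F,C,E] q_used=2 → run F
t=17: queue=[F,C,E] q_used=3 → run F
t=18: queue=[C,E,F] q_used=0 → run C
t=19: queue=[C,E,F] q_used=1 → run C
t=20: queue=[E,F] q_used=0 → run E
t=21: queue=[E,F] q_used=1 → run E
t=22: queue=[E,F] q_used=2 → run E
t=23: queue=[F] q_used=0 → run F
t=24: queue=[F] q_used=1 → run F
t=25: queue=[F] q_used=2 → run F
t=26: queue=[F] q_used=3 → run F
t=27: (idle)
t=28: (idle)
t=29: (idle)
t=30: (idle)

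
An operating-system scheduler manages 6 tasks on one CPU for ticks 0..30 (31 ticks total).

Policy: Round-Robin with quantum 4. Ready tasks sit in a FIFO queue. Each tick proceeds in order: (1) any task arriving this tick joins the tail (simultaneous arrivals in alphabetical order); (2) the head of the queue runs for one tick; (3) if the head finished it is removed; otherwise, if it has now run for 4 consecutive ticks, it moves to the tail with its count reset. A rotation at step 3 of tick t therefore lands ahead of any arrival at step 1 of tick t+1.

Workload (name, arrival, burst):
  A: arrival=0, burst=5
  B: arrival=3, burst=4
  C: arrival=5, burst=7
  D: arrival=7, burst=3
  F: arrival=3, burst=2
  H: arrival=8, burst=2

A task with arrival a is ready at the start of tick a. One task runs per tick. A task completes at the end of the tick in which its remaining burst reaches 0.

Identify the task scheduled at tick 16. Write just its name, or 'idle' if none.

running at tick 16 = D

t=0: queue=[A] q_used=0 → run A
t=1: queue=[A] q_used=1 → run A
t=2: queue=[A] q_used=2 → run A
t=3: queue=[A,B,F] q_used=3 → run A
t=4: queue=[B,F,A] q_used=0 → run B
t=5: queue=[B,F,A,C] q_used=1 → run B
t=6: queue=[B,F,A,C] q_used=2 → run B
t=7: queue=[B,F,A,C,D] q_used=3 → run B
t=8: queue=[F,A,C,D,H] q_used=0 → run F
t=9: queue=[F,A,C,D,H] q_used=1 → run F
t=10: queue=[A,C,D,H] q_used=0 → run A
t=11: queue=[C,D,H] q_used=0 → run C
t=12: queue=[C,D,H] q_used=1 → run C
t=13: queue=[C,D,H] q_used=2 → run C
t=14: queue=[C,D,H] q_used=3 → run C
t=15: queue=[D,H,C] q_used=0 → run D
t=16: queue=[D,H,C] q_used=1 → run D
t=17: queue=[D,H,C] q_used=2 → run D
t=18: queue=[H,C] q_used=0 → run H
t=19: queue=[H,C] q_used=1 → run H
t=20: queue=[C] q_used=0 → run C
t=21: queue=[C] q_used=1 → run C
t=22: queue=[C] q_used=2 → run C
t=23: (idle)
t=24: (idle)
t=25: (idle)
t=26: (idle)
t=27: (idle)
t=28: (idle)
t=29: (idle)
t=30: (idle)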